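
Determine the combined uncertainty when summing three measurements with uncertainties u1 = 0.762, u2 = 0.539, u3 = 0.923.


For a sum of independent quantities, uc = sqrt(u1^2 + u2^2 + u3^2).
uc = sqrt(0.762^2 + 0.539^2 + 0.923^2)
uc = sqrt(0.580644 + 0.290521 + 0.851929)
uc = 1.3127

1.3127


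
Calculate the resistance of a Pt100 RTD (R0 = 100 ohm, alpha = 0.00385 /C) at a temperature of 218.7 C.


The RTD equation: Rt = R0 * (1 + alpha * T).
Rt = 100 * (1 + 0.00385 * 218.7)
Rt = 100 * (1 + 0.841995)
Rt = 100 * 1.841995
Rt = 184.199 ohm

184.199 ohm


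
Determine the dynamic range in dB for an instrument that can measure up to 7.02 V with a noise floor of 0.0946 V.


Dynamic range = 20 * log10(Vmax / Vnoise).
DR = 20 * log10(7.02 / 0.0946)
DR = 20 * log10(74.21)
DR = 37.41 dB

37.41 dB


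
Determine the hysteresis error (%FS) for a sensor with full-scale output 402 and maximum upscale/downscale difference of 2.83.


Hysteresis = (max difference / full scale) * 100%.
H = (2.83 / 402) * 100
H = 0.704 %FS

0.704 %FS


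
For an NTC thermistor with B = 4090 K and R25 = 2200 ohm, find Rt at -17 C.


NTC thermistor equation: Rt = R25 * exp(B * (1/T - 1/T25)).
T in Kelvin: 256.15 K, T25 = 298.15 K
1/T - 1/T25 = 1/256.15 - 1/298.15 = 0.00054995
B * (1/T - 1/T25) = 4090 * 0.00054995 = 2.2493
Rt = 2200 * exp(2.2493) = 20858.0 ohm

20858.0 ohm


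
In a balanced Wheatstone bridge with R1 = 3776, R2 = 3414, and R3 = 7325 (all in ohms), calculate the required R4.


At balance: R1*R4 = R2*R3, so R4 = R2*R3/R1.
R4 = 3414 * 7325 / 3776
R4 = 25007550 / 3776
R4 = 6622.76 ohm

6622.76 ohm


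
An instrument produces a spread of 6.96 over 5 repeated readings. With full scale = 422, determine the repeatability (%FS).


Repeatability = (spread / full scale) * 100%.
R = (6.96 / 422) * 100
R = 1.649 %FS

1.649 %FS


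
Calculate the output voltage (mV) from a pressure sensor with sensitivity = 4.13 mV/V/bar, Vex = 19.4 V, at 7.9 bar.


Output = sensitivity * Vex * P.
Vout = 4.13 * 19.4 * 7.9
Vout = 80.122 * 7.9
Vout = 632.96 mV

632.96 mV


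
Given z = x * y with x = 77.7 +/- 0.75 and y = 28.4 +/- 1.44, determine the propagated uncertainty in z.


For a product z = x*y, the relative uncertainty is:
uz/z = sqrt((ux/x)^2 + (uy/y)^2)
Relative uncertainties: ux/x = 0.75/77.7 = 0.009653
uy/y = 1.44/28.4 = 0.050704
z = 77.7 * 28.4 = 2206.7
uz = 2206.7 * sqrt(0.009653^2 + 0.050704^2) = 113.897

113.897


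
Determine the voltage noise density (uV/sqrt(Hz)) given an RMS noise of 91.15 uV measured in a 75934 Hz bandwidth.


Noise spectral density = Vrms / sqrt(BW).
NSD = 91.15 / sqrt(75934)
NSD = 91.15 / 275.5612
NSD = 0.3308 uV/sqrt(Hz)

0.3308 uV/sqrt(Hz)


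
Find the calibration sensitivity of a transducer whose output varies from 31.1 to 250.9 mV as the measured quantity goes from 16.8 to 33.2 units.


Sensitivity = (y2 - y1) / (x2 - x1).
S = (250.9 - 31.1) / (33.2 - 16.8)
S = 219.8 / 16.4
S = 13.4024 mV/unit

13.4024 mV/unit


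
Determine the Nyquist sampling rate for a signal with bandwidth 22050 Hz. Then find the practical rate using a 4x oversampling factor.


By Nyquist theorem, fs_min = 2 * fmax.
fs_min = 2 * 22050 = 44100 Hz
Practical rate = 4 * fs_min = 4 * 44100 = 176400 Hz

fs_min = 44100 Hz, fs_practical = 176400 Hz


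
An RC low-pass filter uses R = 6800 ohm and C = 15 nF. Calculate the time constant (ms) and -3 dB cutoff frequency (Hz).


Time constant: tau = R * C.
tau = 6800 * 1.50e-08 = 0.000102 s
tau = 0.102 ms
Cutoff frequency: fc = 1 / (2*pi*R*C).
fc = 1 / (2*pi*0.000102) = 1560.34 Hz

tau = 0.102 ms, fc = 1560.34 Hz


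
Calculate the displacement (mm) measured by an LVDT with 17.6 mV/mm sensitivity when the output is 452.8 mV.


Displacement = Vout / sensitivity.
d = 452.8 / 17.6
d = 25.727 mm

25.727 mm


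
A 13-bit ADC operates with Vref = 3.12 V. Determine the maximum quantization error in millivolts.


The maximum quantization error is +/- LSB/2.
LSB = Vref / 2^n = 3.12 / 8192 = 0.00038086 V
Max error = LSB / 2 = 0.00038086 / 2 = 0.00019043 V
Max error = 0.1904 mV

0.1904 mV


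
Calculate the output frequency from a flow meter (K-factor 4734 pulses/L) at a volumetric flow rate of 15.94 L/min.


Frequency = K * Q / 60 (converting L/min to L/s).
f = 4734 * 15.94 / 60
f = 75459.96 / 60
f = 1257.67 Hz

1257.67 Hz


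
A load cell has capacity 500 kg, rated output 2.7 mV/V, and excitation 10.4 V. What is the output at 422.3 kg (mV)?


Vout = rated_output * Vex * (load / capacity).
Vout = 2.7 * 10.4 * (422.3 / 500)
Vout = 2.7 * 10.4 * 0.8446
Vout = 23.716 mV

23.716 mV


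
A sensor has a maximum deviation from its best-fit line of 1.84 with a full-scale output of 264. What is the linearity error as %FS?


Linearity error = (max deviation / full scale) * 100%.
Linearity = (1.84 / 264) * 100
Linearity = 0.697 %FS

0.697 %FS


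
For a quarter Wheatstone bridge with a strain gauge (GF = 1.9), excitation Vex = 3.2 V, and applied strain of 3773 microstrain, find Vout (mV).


Quarter bridge output: Vout = (GF * epsilon * Vex) / 4.
Vout = (1.9 * 3773e-6 * 3.2) / 4
Vout = 0.02293984 / 4 V
Vout = 0.00573496 V = 5.735 mV

5.735 mV


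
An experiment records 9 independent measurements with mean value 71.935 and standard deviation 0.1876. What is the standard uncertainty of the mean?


The standard uncertainty for Type A evaluation is u = s / sqrt(n).
u = 0.1876 / sqrt(9)
u = 0.1876 / 3.0
u = 0.0625

0.0625


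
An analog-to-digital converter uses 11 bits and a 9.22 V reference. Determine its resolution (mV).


The resolution (LSB) of an ADC is Vref / 2^n.
LSB = 9.22 / 2^11
LSB = 9.22 / 2048
LSB = 0.00450195 V = 4.50195312 mV

4.50195312 mV


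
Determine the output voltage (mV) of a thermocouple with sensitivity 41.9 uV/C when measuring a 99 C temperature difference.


The thermocouple output V = sensitivity * dT.
V = 41.9 uV/C * 99 C
V = 4148.1 uV
V = 4.148 mV

4.148 mV


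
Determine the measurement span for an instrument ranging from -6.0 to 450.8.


Span = upper range - lower range.
Span = 450.8 - (-6.0)
Span = 456.8

456.8


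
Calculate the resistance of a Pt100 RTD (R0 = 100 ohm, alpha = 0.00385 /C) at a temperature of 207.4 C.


The RTD equation: Rt = R0 * (1 + alpha * T).
Rt = 100 * (1 + 0.00385 * 207.4)
Rt = 100 * (1 + 0.79849)
Rt = 100 * 1.79849
Rt = 179.849 ohm

179.849 ohm


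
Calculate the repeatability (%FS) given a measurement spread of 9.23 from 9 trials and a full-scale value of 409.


Repeatability = (spread / full scale) * 100%.
R = (9.23 / 409) * 100
R = 2.257 %FS

2.257 %FS


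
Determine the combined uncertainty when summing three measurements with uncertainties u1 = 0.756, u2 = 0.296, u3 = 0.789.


For a sum of independent quantities, uc = sqrt(u1^2 + u2^2 + u3^2).
uc = sqrt(0.756^2 + 0.296^2 + 0.789^2)
uc = sqrt(0.571536 + 0.087616 + 0.622521)
uc = 1.1321

1.1321


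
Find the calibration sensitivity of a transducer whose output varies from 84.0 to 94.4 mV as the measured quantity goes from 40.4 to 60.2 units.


Sensitivity = (y2 - y1) / (x2 - x1).
S = (94.4 - 84.0) / (60.2 - 40.4)
S = 10.4 / 19.8
S = 0.5253 mV/unit

0.5253 mV/unit


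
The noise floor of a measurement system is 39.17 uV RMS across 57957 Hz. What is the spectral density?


Noise spectral density = Vrms / sqrt(BW).
NSD = 39.17 / sqrt(57957)
NSD = 39.17 / 240.7426
NSD = 0.1627 uV/sqrt(Hz)

0.1627 uV/sqrt(Hz)


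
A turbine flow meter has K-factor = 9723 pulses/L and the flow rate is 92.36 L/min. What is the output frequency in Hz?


Frequency = K * Q / 60 (converting L/min to L/s).
f = 9723 * 92.36 / 60
f = 898016.28 / 60
f = 14966.94 Hz

14966.94 Hz


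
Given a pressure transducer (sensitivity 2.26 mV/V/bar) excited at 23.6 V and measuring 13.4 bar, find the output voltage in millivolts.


Output = sensitivity * Vex * P.
Vout = 2.26 * 23.6 * 13.4
Vout = 53.336 * 13.4
Vout = 714.7 mV

714.7 mV


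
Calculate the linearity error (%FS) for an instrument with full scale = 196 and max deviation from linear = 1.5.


Linearity error = (max deviation / full scale) * 100%.
Linearity = (1.5 / 196) * 100
Linearity = 0.765 %FS

0.765 %FS


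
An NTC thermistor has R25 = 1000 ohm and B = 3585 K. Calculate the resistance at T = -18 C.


NTC thermistor equation: Rt = R25 * exp(B * (1/T - 1/T25)).
T in Kelvin: 255.15 K, T25 = 298.15 K
1/T - 1/T25 = 1/255.15 - 1/298.15 = 0.00056525
B * (1/T - 1/T25) = 3585 * 0.00056525 = 2.0264
Rt = 1000 * exp(2.0264) = 7586.8 ohm

7586.8 ohm


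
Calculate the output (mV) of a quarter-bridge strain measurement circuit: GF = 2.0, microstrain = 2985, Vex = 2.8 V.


Quarter bridge output: Vout = (GF * epsilon * Vex) / 4.
Vout = (2.0 * 2985e-6 * 2.8) / 4
Vout = 0.016716 / 4 V
Vout = 0.004179 V = 4.179 mV

4.179 mV


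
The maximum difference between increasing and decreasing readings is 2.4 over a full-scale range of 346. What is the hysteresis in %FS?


Hysteresis = (max difference / full scale) * 100%.
H = (2.4 / 346) * 100
H = 0.694 %FS

0.694 %FS


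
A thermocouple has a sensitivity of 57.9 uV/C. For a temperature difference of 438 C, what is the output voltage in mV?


The thermocouple output V = sensitivity * dT.
V = 57.9 uV/C * 438 C
V = 25360.2 uV
V = 25.36 mV

25.36 mV


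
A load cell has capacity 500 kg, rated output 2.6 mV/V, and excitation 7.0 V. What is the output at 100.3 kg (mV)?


Vout = rated_output * Vex * (load / capacity).
Vout = 2.6 * 7.0 * (100.3 / 500)
Vout = 2.6 * 7.0 * 0.2006
Vout = 3.651 mV

3.651 mV


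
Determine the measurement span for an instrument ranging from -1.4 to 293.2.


Span = upper range - lower range.
Span = 293.2 - (-1.4)
Span = 294.6

294.6


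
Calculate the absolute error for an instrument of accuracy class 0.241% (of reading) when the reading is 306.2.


Absolute error = (accuracy% / 100) * reading.
Error = (0.241 / 100) * 306.2
Error = 0.00241 * 306.2
Error = 0.7379

0.7379


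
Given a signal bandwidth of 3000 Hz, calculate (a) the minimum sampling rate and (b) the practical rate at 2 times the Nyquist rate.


By Nyquist theorem, fs_min = 2 * fmax.
fs_min = 2 * 3000 = 6000 Hz
Practical rate = 2 * fs_min = 2 * 6000 = 12000 Hz

fs_min = 6000 Hz, fs_practical = 12000 Hz


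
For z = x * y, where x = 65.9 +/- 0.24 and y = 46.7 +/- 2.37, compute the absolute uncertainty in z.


For a product z = x*y, the relative uncertainty is:
uz/z = sqrt((ux/x)^2 + (uy/y)^2)
Relative uncertainties: ux/x = 0.24/65.9 = 0.003642
uy/y = 2.37/46.7 = 0.050749
z = 65.9 * 46.7 = 3077.5
uz = 3077.5 * sqrt(0.003642^2 + 0.050749^2) = 156.585

156.585


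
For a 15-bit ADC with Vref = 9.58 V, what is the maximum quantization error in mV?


The maximum quantization error is +/- LSB/2.
LSB = Vref / 2^n = 9.58 / 32768 = 0.00029236 V
Max error = LSB / 2 = 0.00029236 / 2 = 0.00014618 V
Max error = 0.1462 mV

0.1462 mV


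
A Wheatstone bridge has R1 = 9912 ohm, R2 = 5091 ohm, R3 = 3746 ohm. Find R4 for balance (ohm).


At balance: R1*R4 = R2*R3, so R4 = R2*R3/R1.
R4 = 5091 * 3746 / 9912
R4 = 19070886 / 9912
R4 = 1924.02 ohm

1924.02 ohm


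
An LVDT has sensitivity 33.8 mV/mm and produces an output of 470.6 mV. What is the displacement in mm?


Displacement = Vout / sensitivity.
d = 470.6 / 33.8
d = 13.923 mm

13.923 mm


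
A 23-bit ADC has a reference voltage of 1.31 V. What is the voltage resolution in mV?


The resolution (LSB) of an ADC is Vref / 2^n.
LSB = 1.31 / 2^23
LSB = 1.31 / 8388608
LSB = 1.6e-07 V = 0.00015616 mV

0.00015616 mV


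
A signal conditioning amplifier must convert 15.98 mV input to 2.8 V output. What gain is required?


Gain = Vout / Vin (converting to same units).
G = 2.8 V / 15.98 mV
G = 2800.0 mV / 15.98 mV
G = 175.22

175.22


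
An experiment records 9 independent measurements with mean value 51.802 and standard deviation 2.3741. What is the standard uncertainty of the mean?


The standard uncertainty for Type A evaluation is u = s / sqrt(n).
u = 2.3741 / sqrt(9)
u = 2.3741 / 3.0
u = 0.7914

0.7914


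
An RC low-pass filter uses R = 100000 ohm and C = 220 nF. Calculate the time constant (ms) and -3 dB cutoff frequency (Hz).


Time constant: tau = R * C.
tau = 100000 * 2.20e-07 = 0.022 s
tau = 22.0 ms
Cutoff frequency: fc = 1 / (2*pi*R*C).
fc = 1 / (2*pi*0.022) = 7.23 Hz

tau = 22.0 ms, fc = 7.23 Hz


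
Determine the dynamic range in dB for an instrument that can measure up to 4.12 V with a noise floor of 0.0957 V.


Dynamic range = 20 * log10(Vmax / Vnoise).
DR = 20 * log10(4.12 / 0.0957)
DR = 20 * log10(43.05)
DR = 32.68 dB

32.68 dB


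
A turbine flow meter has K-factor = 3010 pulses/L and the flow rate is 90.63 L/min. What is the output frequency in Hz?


Frequency = K * Q / 60 (converting L/min to L/s).
f = 3010 * 90.63 / 60
f = 272796.3 / 60
f = 4546.6 Hz

4546.6 Hz


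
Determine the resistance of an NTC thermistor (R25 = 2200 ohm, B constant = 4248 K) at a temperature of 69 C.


NTC thermistor equation: Rt = R25 * exp(B * (1/T - 1/T25)).
T in Kelvin: 342.15 K, T25 = 298.15 K
1/T - 1/T25 = 1/342.15 - 1/298.15 = -0.00043132
B * (1/T - 1/T25) = 4248 * -0.00043132 = -1.8323
Rt = 2200 * exp(-1.8323) = 352.1 ohm

352.1 ohm


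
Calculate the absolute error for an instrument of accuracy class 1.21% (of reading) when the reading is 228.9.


Absolute error = (accuracy% / 100) * reading.
Error = (1.21 / 100) * 228.9
Error = 0.0121 * 228.9
Error = 2.7697

2.7697


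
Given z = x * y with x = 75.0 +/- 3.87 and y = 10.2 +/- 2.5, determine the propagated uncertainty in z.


For a product z = x*y, the relative uncertainty is:
uz/z = sqrt((ux/x)^2 + (uy/y)^2)
Relative uncertainties: ux/x = 3.87/75.0 = 0.0516
uy/y = 2.5/10.2 = 0.245098
z = 75.0 * 10.2 = 765.0
uz = 765.0 * sqrt(0.0516^2 + 0.245098^2) = 191.61

191.61


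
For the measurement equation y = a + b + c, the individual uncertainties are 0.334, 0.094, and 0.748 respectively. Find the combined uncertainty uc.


For a sum of independent quantities, uc = sqrt(u1^2 + u2^2 + u3^2).
uc = sqrt(0.334^2 + 0.094^2 + 0.748^2)
uc = sqrt(0.111556 + 0.008836 + 0.559504)
uc = 0.8246

0.8246


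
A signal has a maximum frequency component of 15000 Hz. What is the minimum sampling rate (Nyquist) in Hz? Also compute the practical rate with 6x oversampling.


By Nyquist theorem, fs_min = 2 * fmax.
fs_min = 2 * 15000 = 30000 Hz
Practical rate = 6 * fs_min = 6 * 30000 = 180000 Hz

fs_min = 30000 Hz, fs_practical = 180000 Hz


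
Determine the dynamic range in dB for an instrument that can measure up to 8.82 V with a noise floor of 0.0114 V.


Dynamic range = 20 * log10(Vmax / Vnoise).
DR = 20 * log10(8.82 / 0.0114)
DR = 20 * log10(773.68)
DR = 57.77 dB

57.77 dB


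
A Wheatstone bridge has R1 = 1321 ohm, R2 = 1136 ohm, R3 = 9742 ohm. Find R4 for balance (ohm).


At balance: R1*R4 = R2*R3, so R4 = R2*R3/R1.
R4 = 1136 * 9742 / 1321
R4 = 11066912 / 1321
R4 = 8377.68 ohm

8377.68 ohm


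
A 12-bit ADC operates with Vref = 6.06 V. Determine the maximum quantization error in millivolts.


The maximum quantization error is +/- LSB/2.
LSB = Vref / 2^n = 6.06 / 4096 = 0.00147949 V
Max error = LSB / 2 = 0.00147949 / 2 = 0.00073975 V
Max error = 0.7397 mV

0.7397 mV


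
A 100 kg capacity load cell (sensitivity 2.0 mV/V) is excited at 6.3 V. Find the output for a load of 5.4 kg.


Vout = rated_output * Vex * (load / capacity).
Vout = 2.0 * 6.3 * (5.4 / 100)
Vout = 2.0 * 6.3 * 0.054
Vout = 0.68 mV

0.68 mV


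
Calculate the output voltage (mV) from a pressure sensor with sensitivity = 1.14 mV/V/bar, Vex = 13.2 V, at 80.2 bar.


Output = sensitivity * Vex * P.
Vout = 1.14 * 13.2 * 80.2
Vout = 15.048 * 80.2
Vout = 1206.85 mV

1206.85 mV


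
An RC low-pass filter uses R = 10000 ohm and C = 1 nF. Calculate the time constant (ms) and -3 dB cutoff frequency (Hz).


Time constant: tau = R * C.
tau = 10000 * 1.00e-09 = 1e-05 s
tau = 0.01 ms
Cutoff frequency: fc = 1 / (2*pi*R*C).
fc = 1 / (2*pi*1e-05) = 15915.49 Hz

tau = 0.01 ms, fc = 15915.49 Hz


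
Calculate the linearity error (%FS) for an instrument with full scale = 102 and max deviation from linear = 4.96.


Linearity error = (max deviation / full scale) * 100%.
Linearity = (4.96 / 102) * 100
Linearity = 4.863 %FS

4.863 %FS


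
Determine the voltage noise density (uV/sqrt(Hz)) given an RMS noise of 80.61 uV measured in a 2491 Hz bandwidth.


Noise spectral density = Vrms / sqrt(BW).
NSD = 80.61 / sqrt(2491)
NSD = 80.61 / 49.9099
NSD = 1.6151 uV/sqrt(Hz)

1.6151 uV/sqrt(Hz)


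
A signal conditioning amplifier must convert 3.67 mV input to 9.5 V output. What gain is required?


Gain = Vout / Vin (converting to same units).
G = 9.5 V / 3.67 mV
G = 9500.0 mV / 3.67 mV
G = 2588.56

2588.56


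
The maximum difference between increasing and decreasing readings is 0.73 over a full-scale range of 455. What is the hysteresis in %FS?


Hysteresis = (max difference / full scale) * 100%.
H = (0.73 / 455) * 100
H = 0.16 %FS

0.16 %FS


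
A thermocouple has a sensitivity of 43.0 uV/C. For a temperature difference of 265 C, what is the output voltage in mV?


The thermocouple output V = sensitivity * dT.
V = 43.0 uV/C * 265 C
V = 11395.0 uV
V = 11.395 mV

11.395 mV


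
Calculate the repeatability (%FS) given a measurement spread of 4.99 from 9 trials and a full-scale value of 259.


Repeatability = (spread / full scale) * 100%.
R = (4.99 / 259) * 100
R = 1.927 %FS

1.927 %FS


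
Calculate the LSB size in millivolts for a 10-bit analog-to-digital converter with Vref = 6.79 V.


The resolution (LSB) of an ADC is Vref / 2^n.
LSB = 6.79 / 2^10
LSB = 6.79 / 1024
LSB = 0.00663086 V = 6.63085938 mV

6.63085938 mV


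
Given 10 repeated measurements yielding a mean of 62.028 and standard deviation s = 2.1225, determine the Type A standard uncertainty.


The standard uncertainty for Type A evaluation is u = s / sqrt(n).
u = 2.1225 / sqrt(10)
u = 2.1225 / 3.1623
u = 0.6712

0.6712


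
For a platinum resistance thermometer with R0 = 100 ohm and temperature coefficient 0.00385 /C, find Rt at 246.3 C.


The RTD equation: Rt = R0 * (1 + alpha * T).
Rt = 100 * (1 + 0.00385 * 246.3)
Rt = 100 * (1 + 0.948255)
Rt = 100 * 1.948255
Rt = 194.826 ohm

194.826 ohm


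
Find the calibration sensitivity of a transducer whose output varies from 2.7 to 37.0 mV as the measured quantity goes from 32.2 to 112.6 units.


Sensitivity = (y2 - y1) / (x2 - x1).
S = (37.0 - 2.7) / (112.6 - 32.2)
S = 34.3 / 80.4
S = 0.4266 mV/unit

0.4266 mV/unit


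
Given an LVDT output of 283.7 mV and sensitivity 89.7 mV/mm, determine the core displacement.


Displacement = Vout / sensitivity.
d = 283.7 / 89.7
d = 3.163 mm

3.163 mm


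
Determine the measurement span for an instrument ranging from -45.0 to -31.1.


Span = upper range - lower range.
Span = -31.1 - (-45.0)
Span = 13.9

13.9


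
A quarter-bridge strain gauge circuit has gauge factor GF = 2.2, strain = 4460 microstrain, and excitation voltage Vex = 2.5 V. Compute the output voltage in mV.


Quarter bridge output: Vout = (GF * epsilon * Vex) / 4.
Vout = (2.2 * 4460e-6 * 2.5) / 4
Vout = 0.02453 / 4 V
Vout = 0.0061325 V = 6.1325 mV

6.1325 mV


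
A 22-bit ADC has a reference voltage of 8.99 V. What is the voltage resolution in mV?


The resolution (LSB) of an ADC is Vref / 2^n.
LSB = 8.99 / 2^22
LSB = 8.99 / 4194304
LSB = 2.14e-06 V = 0.00214338 mV

0.00214338 mV


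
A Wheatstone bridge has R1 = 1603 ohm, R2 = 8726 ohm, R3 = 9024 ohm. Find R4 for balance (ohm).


At balance: R1*R4 = R2*R3, so R4 = R2*R3/R1.
R4 = 8726 * 9024 / 1603
R4 = 78743424 / 1603
R4 = 49122.54 ohm

49122.54 ohm


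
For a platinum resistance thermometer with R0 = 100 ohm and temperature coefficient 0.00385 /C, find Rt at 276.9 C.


The RTD equation: Rt = R0 * (1 + alpha * T).
Rt = 100 * (1 + 0.00385 * 276.9)
Rt = 100 * (1 + 1.066065)
Rt = 100 * 2.066065
Rt = 206.607 ohm

206.607 ohm


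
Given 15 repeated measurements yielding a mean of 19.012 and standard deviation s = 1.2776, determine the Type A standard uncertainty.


The standard uncertainty for Type A evaluation is u = s / sqrt(n).
u = 1.2776 / sqrt(15)
u = 1.2776 / 3.873
u = 0.3299

0.3299


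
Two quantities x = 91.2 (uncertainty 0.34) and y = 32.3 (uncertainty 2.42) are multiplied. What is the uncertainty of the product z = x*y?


For a product z = x*y, the relative uncertainty is:
uz/z = sqrt((ux/x)^2 + (uy/y)^2)
Relative uncertainties: ux/x = 0.34/91.2 = 0.003728
uy/y = 2.42/32.3 = 0.074923
z = 91.2 * 32.3 = 2945.8
uz = 2945.8 * sqrt(0.003728^2 + 0.074923^2) = 220.977

220.977


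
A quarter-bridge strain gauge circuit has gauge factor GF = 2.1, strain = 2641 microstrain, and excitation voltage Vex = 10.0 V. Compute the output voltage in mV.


Quarter bridge output: Vout = (GF * epsilon * Vex) / 4.
Vout = (2.1 * 2641e-6 * 10.0) / 4
Vout = 0.055461 / 4 V
Vout = 0.01386525 V = 13.8652 mV

13.8652 mV


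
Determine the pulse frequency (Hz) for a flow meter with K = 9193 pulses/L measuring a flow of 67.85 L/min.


Frequency = K * Q / 60 (converting L/min to L/s).
f = 9193 * 67.85 / 60
f = 623745.05 / 60
f = 10395.75 Hz

10395.75 Hz


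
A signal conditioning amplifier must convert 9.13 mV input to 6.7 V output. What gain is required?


Gain = Vout / Vin (converting to same units).
G = 6.7 V / 9.13 mV
G = 6700.0 mV / 9.13 mV
G = 733.84

733.84


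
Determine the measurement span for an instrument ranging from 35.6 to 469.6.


Span = upper range - lower range.
Span = 469.6 - (35.6)
Span = 434.0

434.0


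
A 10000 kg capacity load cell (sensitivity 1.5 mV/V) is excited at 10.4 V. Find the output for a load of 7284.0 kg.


Vout = rated_output * Vex * (load / capacity).
Vout = 1.5 * 10.4 * (7284.0 / 10000)
Vout = 1.5 * 10.4 * 0.7284
Vout = 11.363 mV

11.363 mV


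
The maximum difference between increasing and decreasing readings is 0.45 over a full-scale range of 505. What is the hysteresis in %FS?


Hysteresis = (max difference / full scale) * 100%.
H = (0.45 / 505) * 100
H = 0.089 %FS

0.089 %FS


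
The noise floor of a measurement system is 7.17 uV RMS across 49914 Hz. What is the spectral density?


Noise spectral density = Vrms / sqrt(BW).
NSD = 7.17 / sqrt(49914)
NSD = 7.17 / 223.4144
NSD = 0.0321 uV/sqrt(Hz)

0.0321 uV/sqrt(Hz)


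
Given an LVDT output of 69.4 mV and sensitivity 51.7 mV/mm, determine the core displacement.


Displacement = Vout / sensitivity.
d = 69.4 / 51.7
d = 1.342 mm

1.342 mm


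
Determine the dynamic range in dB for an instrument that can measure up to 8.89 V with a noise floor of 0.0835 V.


Dynamic range = 20 * log10(Vmax / Vnoise).
DR = 20 * log10(8.89 / 0.0835)
DR = 20 * log10(106.47)
DR = 40.54 dB

40.54 dB


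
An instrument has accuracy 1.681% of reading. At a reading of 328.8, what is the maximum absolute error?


Absolute error = (accuracy% / 100) * reading.
Error = (1.681 / 100) * 328.8
Error = 0.01681 * 328.8
Error = 5.5271

5.5271


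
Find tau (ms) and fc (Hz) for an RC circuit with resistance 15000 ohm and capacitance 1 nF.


Time constant: tau = R * C.
tau = 15000 * 1.00e-09 = 1.5e-05 s
tau = 0.015 ms
Cutoff frequency: fc = 1 / (2*pi*R*C).
fc = 1 / (2*pi*1.5e-05) = 10610.33 Hz

tau = 0.015 ms, fc = 10610.33 Hz


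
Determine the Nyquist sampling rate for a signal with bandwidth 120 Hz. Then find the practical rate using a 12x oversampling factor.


By Nyquist theorem, fs_min = 2 * fmax.
fs_min = 2 * 120 = 240 Hz
Practical rate = 12 * fs_min = 12 * 240 = 2880 Hz

fs_min = 240 Hz, fs_practical = 2880 Hz


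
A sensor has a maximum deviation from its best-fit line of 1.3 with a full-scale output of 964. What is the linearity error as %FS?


Linearity error = (max deviation / full scale) * 100%.
Linearity = (1.3 / 964) * 100
Linearity = 0.135 %FS

0.135 %FS


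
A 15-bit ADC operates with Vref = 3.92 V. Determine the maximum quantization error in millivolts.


The maximum quantization error is +/- LSB/2.
LSB = Vref / 2^n = 3.92 / 32768 = 0.00011963 V
Max error = LSB / 2 = 0.00011963 / 2 = 5.981e-05 V
Max error = 0.0598 mV

0.0598 mV


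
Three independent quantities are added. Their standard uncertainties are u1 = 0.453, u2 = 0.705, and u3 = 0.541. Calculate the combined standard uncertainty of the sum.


For a sum of independent quantities, uc = sqrt(u1^2 + u2^2 + u3^2).
uc = sqrt(0.453^2 + 0.705^2 + 0.541^2)
uc = sqrt(0.205209 + 0.497025 + 0.292681)
uc = 0.9975

0.9975


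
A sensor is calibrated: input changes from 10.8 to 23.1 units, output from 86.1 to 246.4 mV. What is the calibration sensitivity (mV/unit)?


Sensitivity = (y2 - y1) / (x2 - x1).
S = (246.4 - 86.1) / (23.1 - 10.8)
S = 160.3 / 12.3
S = 13.0325 mV/unit

13.0325 mV/unit


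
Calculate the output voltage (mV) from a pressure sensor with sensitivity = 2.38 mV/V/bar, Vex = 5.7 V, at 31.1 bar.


Output = sensitivity * Vex * P.
Vout = 2.38 * 5.7 * 31.1
Vout = 13.566 * 31.1
Vout = 421.9 mV

421.9 mV


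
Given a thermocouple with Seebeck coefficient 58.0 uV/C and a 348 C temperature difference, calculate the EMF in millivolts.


The thermocouple output V = sensitivity * dT.
V = 58.0 uV/C * 348 C
V = 20184.0 uV
V = 20.184 mV

20.184 mV


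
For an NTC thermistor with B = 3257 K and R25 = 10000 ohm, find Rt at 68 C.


NTC thermistor equation: Rt = R25 * exp(B * (1/T - 1/T25)).
T in Kelvin: 341.15 K, T25 = 298.15 K
1/T - 1/T25 = 1/341.15 - 1/298.15 = -0.00042275
B * (1/T - 1/T25) = 3257 * -0.00042275 = -1.3769
Rt = 10000 * exp(-1.3769) = 2523.6 ohm

2523.6 ohm


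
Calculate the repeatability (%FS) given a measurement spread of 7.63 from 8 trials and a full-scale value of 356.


Repeatability = (spread / full scale) * 100%.
R = (7.63 / 356) * 100
R = 2.143 %FS

2.143 %FS


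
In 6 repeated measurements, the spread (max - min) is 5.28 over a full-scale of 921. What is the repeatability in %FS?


Repeatability = (spread / full scale) * 100%.
R = (5.28 / 921) * 100
R = 0.573 %FS

0.573 %FS


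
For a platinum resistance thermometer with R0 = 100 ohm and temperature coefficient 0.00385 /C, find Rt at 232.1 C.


The RTD equation: Rt = R0 * (1 + alpha * T).
Rt = 100 * (1 + 0.00385 * 232.1)
Rt = 100 * (1 + 0.893585)
Rt = 100 * 1.893585
Rt = 189.358 ohm

189.358 ohm


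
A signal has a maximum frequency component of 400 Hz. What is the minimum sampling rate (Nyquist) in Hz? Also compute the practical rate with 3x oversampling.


By Nyquist theorem, fs_min = 2 * fmax.
fs_min = 2 * 400 = 800 Hz
Practical rate = 3 * fs_min = 3 * 800 = 2400 Hz

fs_min = 800 Hz, fs_practical = 2400 Hz


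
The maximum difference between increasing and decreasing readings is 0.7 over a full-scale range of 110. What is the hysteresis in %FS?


Hysteresis = (max difference / full scale) * 100%.
H = (0.7 / 110) * 100
H = 0.636 %FS

0.636 %FS


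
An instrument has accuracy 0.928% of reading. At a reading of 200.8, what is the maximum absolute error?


Absolute error = (accuracy% / 100) * reading.
Error = (0.928 / 100) * 200.8
Error = 0.00928 * 200.8
Error = 1.8634

1.8634


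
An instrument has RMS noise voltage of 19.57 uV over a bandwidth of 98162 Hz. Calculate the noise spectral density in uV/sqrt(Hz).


Noise spectral density = Vrms / sqrt(BW).
NSD = 19.57 / sqrt(98162)
NSD = 19.57 / 313.3082
NSD = 0.0625 uV/sqrt(Hz)

0.0625 uV/sqrt(Hz)


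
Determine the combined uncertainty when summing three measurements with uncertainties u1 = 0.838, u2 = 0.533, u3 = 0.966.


For a sum of independent quantities, uc = sqrt(u1^2 + u2^2 + u3^2).
uc = sqrt(0.838^2 + 0.533^2 + 0.966^2)
uc = sqrt(0.702244 + 0.284089 + 0.933156)
uc = 1.3855

1.3855


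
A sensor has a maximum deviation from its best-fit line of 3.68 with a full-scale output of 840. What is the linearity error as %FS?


Linearity error = (max deviation / full scale) * 100%.
Linearity = (3.68 / 840) * 100
Linearity = 0.438 %FS

0.438 %FS


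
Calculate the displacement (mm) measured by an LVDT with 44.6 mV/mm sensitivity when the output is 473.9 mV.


Displacement = Vout / sensitivity.
d = 473.9 / 44.6
d = 10.626 mm

10.626 mm


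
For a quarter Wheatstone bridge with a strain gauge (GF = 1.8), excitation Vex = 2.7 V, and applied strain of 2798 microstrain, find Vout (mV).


Quarter bridge output: Vout = (GF * epsilon * Vex) / 4.
Vout = (1.8 * 2798e-6 * 2.7) / 4
Vout = 0.01359828 / 4 V
Vout = 0.00339957 V = 3.3996 mV

3.3996 mV


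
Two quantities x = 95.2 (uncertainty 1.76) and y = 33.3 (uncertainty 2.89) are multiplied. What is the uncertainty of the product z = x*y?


For a product z = x*y, the relative uncertainty is:
uz/z = sqrt((ux/x)^2 + (uy/y)^2)
Relative uncertainties: ux/x = 1.76/95.2 = 0.018487
uy/y = 2.89/33.3 = 0.086787
z = 95.2 * 33.3 = 3170.2
uz = 3170.2 * sqrt(0.018487^2 + 0.086787^2) = 281.301

281.301


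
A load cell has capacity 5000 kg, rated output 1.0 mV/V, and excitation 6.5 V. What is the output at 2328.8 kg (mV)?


Vout = rated_output * Vex * (load / capacity).
Vout = 1.0 * 6.5 * (2328.8 / 5000)
Vout = 1.0 * 6.5 * 0.46576
Vout = 3.027 mV

3.027 mV


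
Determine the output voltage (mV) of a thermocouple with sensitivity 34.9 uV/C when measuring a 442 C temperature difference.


The thermocouple output V = sensitivity * dT.
V = 34.9 uV/C * 442 C
V = 15425.8 uV
V = 15.426 mV

15.426 mV


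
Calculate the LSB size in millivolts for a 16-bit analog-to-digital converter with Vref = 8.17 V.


The resolution (LSB) of an ADC is Vref / 2^n.
LSB = 8.17 / 2^16
LSB = 8.17 / 65536
LSB = 0.00012466 V = 0.12466431 mV

0.12466431 mV


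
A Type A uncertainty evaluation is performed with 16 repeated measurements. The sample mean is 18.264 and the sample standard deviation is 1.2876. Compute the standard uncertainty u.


The standard uncertainty for Type A evaluation is u = s / sqrt(n).
u = 1.2876 / sqrt(16)
u = 1.2876 / 4.0
u = 0.3219

0.3219


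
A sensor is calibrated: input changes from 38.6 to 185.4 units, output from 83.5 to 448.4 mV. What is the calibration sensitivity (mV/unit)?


Sensitivity = (y2 - y1) / (x2 - x1).
S = (448.4 - 83.5) / (185.4 - 38.6)
S = 364.9 / 146.8
S = 2.4857 mV/unit

2.4857 mV/unit


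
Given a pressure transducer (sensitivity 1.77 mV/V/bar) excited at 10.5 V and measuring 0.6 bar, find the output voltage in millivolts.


Output = sensitivity * Vex * P.
Vout = 1.77 * 10.5 * 0.6
Vout = 18.585 * 0.6
Vout = 11.15 mV

11.15 mV


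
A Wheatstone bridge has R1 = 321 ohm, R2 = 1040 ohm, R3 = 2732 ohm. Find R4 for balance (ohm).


At balance: R1*R4 = R2*R3, so R4 = R2*R3/R1.
R4 = 1040 * 2732 / 321
R4 = 2841280 / 321
R4 = 8851.34 ohm

8851.34 ohm


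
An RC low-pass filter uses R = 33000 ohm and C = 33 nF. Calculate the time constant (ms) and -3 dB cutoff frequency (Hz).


Time constant: tau = R * C.
tau = 33000 * 3.30e-08 = 0.001089 s
tau = 1.089 ms
Cutoff frequency: fc = 1 / (2*pi*R*C).
fc = 1 / (2*pi*0.001089) = 146.15 Hz

tau = 1.089 ms, fc = 146.15 Hz


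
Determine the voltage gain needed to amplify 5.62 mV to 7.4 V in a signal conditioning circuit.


Gain = Vout / Vin (converting to same units).
G = 7.4 V / 5.62 mV
G = 7400.0 mV / 5.62 mV
G = 1316.73

1316.73


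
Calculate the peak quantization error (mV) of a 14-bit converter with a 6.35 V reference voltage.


The maximum quantization error is +/- LSB/2.
LSB = Vref / 2^n = 6.35 / 16384 = 0.00038757 V
Max error = LSB / 2 = 0.00038757 / 2 = 0.00019379 V
Max error = 0.1938 mV

0.1938 mV


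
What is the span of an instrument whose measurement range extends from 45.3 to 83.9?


Span = upper range - lower range.
Span = 83.9 - (45.3)
Span = 38.6

38.6


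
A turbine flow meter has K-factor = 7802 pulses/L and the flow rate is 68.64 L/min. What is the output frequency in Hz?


Frequency = K * Q / 60 (converting L/min to L/s).
f = 7802 * 68.64 / 60
f = 535529.28 / 60
f = 8925.49 Hz

8925.49 Hz


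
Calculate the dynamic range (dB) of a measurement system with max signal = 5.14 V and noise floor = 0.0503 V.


Dynamic range = 20 * log10(Vmax / Vnoise).
DR = 20 * log10(5.14 / 0.0503)
DR = 20 * log10(102.19)
DR = 40.19 dB

40.19 dB


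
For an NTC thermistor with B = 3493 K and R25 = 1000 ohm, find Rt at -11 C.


NTC thermistor equation: Rt = R25 * exp(B * (1/T - 1/T25)).
T in Kelvin: 262.15 K, T25 = 298.15 K
1/T - 1/T25 = 1/262.15 - 1/298.15 = 0.00046059
B * (1/T - 1/T25) = 3493 * 0.00046059 = 1.6089
Rt = 1000 * exp(1.6089) = 4997.1 ohm

4997.1 ohm


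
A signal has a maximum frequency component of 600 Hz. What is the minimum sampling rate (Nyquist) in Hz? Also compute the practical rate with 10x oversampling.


By Nyquist theorem, fs_min = 2 * fmax.
fs_min = 2 * 600 = 1200 Hz
Practical rate = 10 * fs_min = 10 * 1200 = 12000 Hz

fs_min = 1200 Hz, fs_practical = 12000 Hz


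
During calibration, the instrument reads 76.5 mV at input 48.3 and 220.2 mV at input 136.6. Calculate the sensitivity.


Sensitivity = (y2 - y1) / (x2 - x1).
S = (220.2 - 76.5) / (136.6 - 48.3)
S = 143.7 / 88.3
S = 1.6274 mV/unit

1.6274 mV/unit


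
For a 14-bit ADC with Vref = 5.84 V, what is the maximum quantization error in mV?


The maximum quantization error is +/- LSB/2.
LSB = Vref / 2^n = 5.84 / 16384 = 0.00035645 V
Max error = LSB / 2 = 0.00035645 / 2 = 0.00017822 V
Max error = 0.1782 mV

0.1782 mV


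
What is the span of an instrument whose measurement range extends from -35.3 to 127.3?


Span = upper range - lower range.
Span = 127.3 - (-35.3)
Span = 162.6

162.6


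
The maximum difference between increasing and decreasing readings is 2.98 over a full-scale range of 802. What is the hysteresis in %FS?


Hysteresis = (max difference / full scale) * 100%.
H = (2.98 / 802) * 100
H = 0.372 %FS

0.372 %FS


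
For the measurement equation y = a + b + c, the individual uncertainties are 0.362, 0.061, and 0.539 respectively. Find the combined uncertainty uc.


For a sum of independent quantities, uc = sqrt(u1^2 + u2^2 + u3^2).
uc = sqrt(0.362^2 + 0.061^2 + 0.539^2)
uc = sqrt(0.131044 + 0.003721 + 0.290521)
uc = 0.6521

0.6521


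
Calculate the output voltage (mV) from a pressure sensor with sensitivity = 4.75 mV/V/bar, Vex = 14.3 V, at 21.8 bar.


Output = sensitivity * Vex * P.
Vout = 4.75 * 14.3 * 21.8
Vout = 67.925 * 21.8
Vout = 1480.76 mV

1480.76 mV


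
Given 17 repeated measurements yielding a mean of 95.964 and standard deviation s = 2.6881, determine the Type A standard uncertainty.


The standard uncertainty for Type A evaluation is u = s / sqrt(n).
u = 2.6881 / sqrt(17)
u = 2.6881 / 4.1231
u = 0.652

0.652


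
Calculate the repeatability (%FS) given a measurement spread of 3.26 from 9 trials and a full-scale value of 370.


Repeatability = (spread / full scale) * 100%.
R = (3.26 / 370) * 100
R = 0.881 %FS

0.881 %FS


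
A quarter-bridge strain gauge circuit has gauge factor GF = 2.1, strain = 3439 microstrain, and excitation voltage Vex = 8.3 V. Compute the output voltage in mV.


Quarter bridge output: Vout = (GF * epsilon * Vex) / 4.
Vout = (2.1 * 3439e-6 * 8.3) / 4
Vout = 0.05994177 / 4 V
Vout = 0.01498544 V = 14.9854 mV

14.9854 mV


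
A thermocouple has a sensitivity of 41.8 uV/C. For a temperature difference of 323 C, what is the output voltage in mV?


The thermocouple output V = sensitivity * dT.
V = 41.8 uV/C * 323 C
V = 13501.4 uV
V = 13.501 mV

13.501 mV


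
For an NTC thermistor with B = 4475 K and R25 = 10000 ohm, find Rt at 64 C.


NTC thermistor equation: Rt = R25 * exp(B * (1/T - 1/T25)).
T in Kelvin: 337.15 K, T25 = 298.15 K
1/T - 1/T25 = 1/337.15 - 1/298.15 = -0.00038798
B * (1/T - 1/T25) = 4475 * -0.00038798 = -1.7362
Rt = 10000 * exp(-1.7362) = 1761.9 ohm

1761.9 ohm


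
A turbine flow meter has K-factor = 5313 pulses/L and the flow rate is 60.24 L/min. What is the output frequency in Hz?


Frequency = K * Q / 60 (converting L/min to L/s).
f = 5313 * 60.24 / 60
f = 320055.12 / 60
f = 5334.25 Hz

5334.25 Hz


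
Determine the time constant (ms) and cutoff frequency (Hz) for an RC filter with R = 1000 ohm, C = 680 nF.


Time constant: tau = R * C.
tau = 1000 * 6.80e-07 = 0.00068 s
tau = 0.68 ms
Cutoff frequency: fc = 1 / (2*pi*R*C).
fc = 1 / (2*pi*0.00068) = 234.05 Hz

tau = 0.68 ms, fc = 234.05 Hz


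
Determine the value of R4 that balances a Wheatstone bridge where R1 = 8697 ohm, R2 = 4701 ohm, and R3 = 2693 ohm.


At balance: R1*R4 = R2*R3, so R4 = R2*R3/R1.
R4 = 4701 * 2693 / 8697
R4 = 12659793 / 8697
R4 = 1455.65 ohm

1455.65 ohm


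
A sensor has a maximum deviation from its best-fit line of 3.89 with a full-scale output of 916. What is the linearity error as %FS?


Linearity error = (max deviation / full scale) * 100%.
Linearity = (3.89 / 916) * 100
Linearity = 0.425 %FS

0.425 %FS


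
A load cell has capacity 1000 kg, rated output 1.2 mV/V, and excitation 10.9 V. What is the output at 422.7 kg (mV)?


Vout = rated_output * Vex * (load / capacity).
Vout = 1.2 * 10.9 * (422.7 / 1000)
Vout = 1.2 * 10.9 * 0.4227
Vout = 5.529 mV

5.529 mV


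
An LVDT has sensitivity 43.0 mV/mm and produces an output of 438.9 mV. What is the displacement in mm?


Displacement = Vout / sensitivity.
d = 438.9 / 43.0
d = 10.207 mm

10.207 mm


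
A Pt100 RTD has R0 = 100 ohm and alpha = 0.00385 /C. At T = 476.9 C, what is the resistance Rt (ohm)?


The RTD equation: Rt = R0 * (1 + alpha * T).
Rt = 100 * (1 + 0.00385 * 476.9)
Rt = 100 * (1 + 1.836065)
Rt = 100 * 2.836065
Rt = 283.606 ohm

283.606 ohm


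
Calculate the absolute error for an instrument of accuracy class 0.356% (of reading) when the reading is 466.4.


Absolute error = (accuracy% / 100) * reading.
Error = (0.356 / 100) * 466.4
Error = 0.00356 * 466.4
Error = 1.6604

1.6604


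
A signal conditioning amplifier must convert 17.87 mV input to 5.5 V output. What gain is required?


Gain = Vout / Vin (converting to same units).
G = 5.5 V / 17.87 mV
G = 5500.0 mV / 17.87 mV
G = 307.78

307.78


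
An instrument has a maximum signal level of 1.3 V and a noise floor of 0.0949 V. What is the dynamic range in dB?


Dynamic range = 20 * log10(Vmax / Vnoise).
DR = 20 * log10(1.3 / 0.0949)
DR = 20 * log10(13.7)
DR = 22.73 dB

22.73 dB


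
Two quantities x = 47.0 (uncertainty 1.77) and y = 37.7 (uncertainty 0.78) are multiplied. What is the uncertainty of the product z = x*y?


For a product z = x*y, the relative uncertainty is:
uz/z = sqrt((ux/x)^2 + (uy/y)^2)
Relative uncertainties: ux/x = 1.77/47.0 = 0.03766
uy/y = 0.78/37.7 = 0.02069
z = 47.0 * 37.7 = 1771.9
uz = 1771.9 * sqrt(0.03766^2 + 0.02069^2) = 76.136

76.136


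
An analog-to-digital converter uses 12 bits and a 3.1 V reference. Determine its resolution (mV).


The resolution (LSB) of an ADC is Vref / 2^n.
LSB = 3.1 / 2^12
LSB = 3.1 / 4096
LSB = 0.00075684 V = 0.75683594 mV

0.75683594 mV


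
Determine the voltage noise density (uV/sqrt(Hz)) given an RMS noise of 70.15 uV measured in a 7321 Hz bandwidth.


Noise spectral density = Vrms / sqrt(BW).
NSD = 70.15 / sqrt(7321)
NSD = 70.15 / 85.5628
NSD = 0.8199 uV/sqrt(Hz)

0.8199 uV/sqrt(Hz)


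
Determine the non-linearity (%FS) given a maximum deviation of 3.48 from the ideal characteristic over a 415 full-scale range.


Linearity error = (max deviation / full scale) * 100%.
Linearity = (3.48 / 415) * 100
Linearity = 0.839 %FS

0.839 %FS


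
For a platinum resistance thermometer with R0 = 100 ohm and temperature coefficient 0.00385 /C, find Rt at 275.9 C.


The RTD equation: Rt = R0 * (1 + alpha * T).
Rt = 100 * (1 + 0.00385 * 275.9)
Rt = 100 * (1 + 1.062215)
Rt = 100 * 2.062215
Rt = 206.222 ohm

206.222 ohm
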